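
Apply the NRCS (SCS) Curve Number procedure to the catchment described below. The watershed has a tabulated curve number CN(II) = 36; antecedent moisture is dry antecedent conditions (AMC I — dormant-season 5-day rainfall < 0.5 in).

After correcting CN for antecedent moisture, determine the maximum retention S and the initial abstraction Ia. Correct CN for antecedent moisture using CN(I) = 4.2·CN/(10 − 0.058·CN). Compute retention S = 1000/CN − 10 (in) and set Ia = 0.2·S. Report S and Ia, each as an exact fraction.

Dry (AMC I): CN(I) = 4.2·36/(10 − 0.058·36) = (756/5)/(989/125) = 18900/989 ≈ 19.110
Max retention: S = 1000/(18900/989) − 10 = 8000/189 in (≈ 42.328 in)
Ia = 0.2S: 0.2·42.328 = 8.466 in (exactly 1600/189)

S = 8000/189 in ≈ 42.328 in; Ia = 1600/189 in ≈ 8.466 in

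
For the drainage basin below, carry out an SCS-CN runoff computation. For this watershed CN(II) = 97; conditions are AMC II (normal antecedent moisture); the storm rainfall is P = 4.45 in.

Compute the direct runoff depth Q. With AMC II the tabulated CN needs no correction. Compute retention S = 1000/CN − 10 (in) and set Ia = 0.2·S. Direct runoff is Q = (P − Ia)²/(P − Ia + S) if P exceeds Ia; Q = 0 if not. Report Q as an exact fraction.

CN(II) = 97; AMC II needs no correction.
Retention S: 1000/CN − 10 with CN=97.000 → S = 30/97 ≈ 0.309 in
Ia = 0.2S: 0.2·0.309 = 0.062 in (exactly 6/97)
P − Ia = 4.450 − 0.062 = 8513/1940 ≈ 4.388 in (> 0, runoff occurs)
Q = (8513/1940)²/((8513/1940) + 30/97) = (72471169/3763600)/(9113/1940) = 72471169/17679220 in ≈ 4.099 in

Q = 72471169/17679220 in ≈ 4.099 in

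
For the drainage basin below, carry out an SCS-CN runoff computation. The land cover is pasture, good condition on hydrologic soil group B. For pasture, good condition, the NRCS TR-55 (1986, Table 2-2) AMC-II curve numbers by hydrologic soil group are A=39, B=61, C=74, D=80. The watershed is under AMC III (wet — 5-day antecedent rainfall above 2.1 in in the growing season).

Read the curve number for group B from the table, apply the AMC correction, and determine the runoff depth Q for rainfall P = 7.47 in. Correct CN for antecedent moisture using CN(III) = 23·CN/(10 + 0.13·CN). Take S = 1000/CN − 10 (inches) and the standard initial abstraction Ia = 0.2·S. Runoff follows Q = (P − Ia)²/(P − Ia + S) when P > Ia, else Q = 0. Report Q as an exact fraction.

NRCS table: pasture, good condition, soil group B → CN(II) = 61
CN(III) from CN(II)=61: (23·61)/(10 + 0.13·61) = 140300/1793 ≈ 78.249
S = 1000/(140300/1793) − 10 = 3900/1403 in ≈ 2.780 in
Ia = 0.2S: 0.2·2.780 = 0.556 in (exactly 780/1403)
P − Ia = 7.470 − 0.556 = 970041/140300 ≈ 6.914 in (> 0, runoff occurs)
Q: (970041/140300)² ÷ (1360041/140300) = 313659847227/63604584100 in (≈ 4.931 in)

Q = 313659847227/63604584100 in ≈ 4.931 in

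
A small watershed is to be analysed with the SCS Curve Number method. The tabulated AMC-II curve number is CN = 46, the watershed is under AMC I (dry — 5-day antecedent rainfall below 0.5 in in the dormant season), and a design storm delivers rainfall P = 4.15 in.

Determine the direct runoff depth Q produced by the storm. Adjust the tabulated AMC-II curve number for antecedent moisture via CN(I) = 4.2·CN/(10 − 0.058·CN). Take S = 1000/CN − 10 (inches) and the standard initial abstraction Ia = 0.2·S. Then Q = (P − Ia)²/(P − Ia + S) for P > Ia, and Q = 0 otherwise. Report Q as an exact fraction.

Q = 0 in ≈ 0.000 in

CN(I) from CN(II)=46: (4.2·46)/(10 − 0.058·46) = 16100/611 ≈ 26.350
Max retention: S = 1000/(16100/611) − 10 = 4500/161 in (≈ 27.950 in)
Ia = 0.2·(4500/161) = 900/161 in ≈ 5.590 in
P = 4.150 ≤ Ia = 5.590 in: entire storm abstracted, Q = 0.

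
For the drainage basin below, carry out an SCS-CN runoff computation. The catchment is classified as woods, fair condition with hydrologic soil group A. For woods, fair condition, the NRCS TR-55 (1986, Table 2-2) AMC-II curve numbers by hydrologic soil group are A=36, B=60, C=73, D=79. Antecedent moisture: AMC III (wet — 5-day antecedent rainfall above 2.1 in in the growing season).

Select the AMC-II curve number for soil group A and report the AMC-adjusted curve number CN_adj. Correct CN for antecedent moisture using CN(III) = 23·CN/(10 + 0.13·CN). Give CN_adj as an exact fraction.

NRCS table: woods, fair condition, soil group A → CN(II) = 36
Wet (AMC III): CN(III) = 23·36/(10 + 0.13·36) = 828/(367/25) = 20700/367 ≈ 56.403

CN_adj = 20700/367 ≈ 56.403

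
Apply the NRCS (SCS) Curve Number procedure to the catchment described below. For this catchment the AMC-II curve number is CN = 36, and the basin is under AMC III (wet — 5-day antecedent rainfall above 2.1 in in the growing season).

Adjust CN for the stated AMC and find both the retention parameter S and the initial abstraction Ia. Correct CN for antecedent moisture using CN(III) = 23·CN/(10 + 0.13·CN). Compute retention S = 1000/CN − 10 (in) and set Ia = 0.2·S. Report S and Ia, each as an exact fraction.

S = 1600/207 in ≈ 7.729 in; Ia = 320/207 in ≈ 1.546 in

Wet (AMC III): CN(III) = 23·36/(10 + 0.13·36) = 828/(367/25) = 20700/367 ≈ 56.403
S = 1000/(20700/367) − 10 = 1600/207 in ≈ 7.729 in
Ia = 0.2S: 0.2·7.729 = 1.546 in (exactly 320/207)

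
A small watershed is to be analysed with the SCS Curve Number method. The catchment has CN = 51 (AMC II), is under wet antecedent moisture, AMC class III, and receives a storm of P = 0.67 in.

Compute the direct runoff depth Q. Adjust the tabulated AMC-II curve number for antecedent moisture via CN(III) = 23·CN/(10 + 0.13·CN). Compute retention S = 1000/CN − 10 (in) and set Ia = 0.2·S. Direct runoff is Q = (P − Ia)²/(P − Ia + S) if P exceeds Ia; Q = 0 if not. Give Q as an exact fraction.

Q = 0 in ≈ 0.000 in

Adjust CN=51 to AMC III: 23·51/(10 + 0.13·51) → 1173 ÷ (1663/100) = 117300/1663 ≈ 70.535
S = 1000/(117300/1663) − 10 = 4900/1173 in ≈ 4.177 in
Initial abstraction Ia = S/5 = (4900/1173)/5 = 980/1173 ≈ 0.835 in
P = 0.670 ≤ Ia = 0.835 in: entire storm abstracted, Q = 0.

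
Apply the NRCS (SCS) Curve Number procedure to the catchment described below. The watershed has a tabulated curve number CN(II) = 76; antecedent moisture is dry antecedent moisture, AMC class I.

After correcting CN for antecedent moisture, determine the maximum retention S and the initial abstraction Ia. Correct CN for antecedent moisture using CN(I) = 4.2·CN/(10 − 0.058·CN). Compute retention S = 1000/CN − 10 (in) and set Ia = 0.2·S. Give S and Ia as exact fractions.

S = 1000/133 in ≈ 7.519 in; Ia = 200/133 in ≈ 1.504 in

CN(I) from CN(II)=76: (4.2·76)/(10 − 0.058·76) = 13300/233 ≈ 57.082
Retention S: 1000/CN − 10 with CN=57.082 → S = 1000/133 ≈ 7.519 in
Initial abstraction Ia = S/5 = (1000/133)/5 = 200/133 ≈ 1.504 in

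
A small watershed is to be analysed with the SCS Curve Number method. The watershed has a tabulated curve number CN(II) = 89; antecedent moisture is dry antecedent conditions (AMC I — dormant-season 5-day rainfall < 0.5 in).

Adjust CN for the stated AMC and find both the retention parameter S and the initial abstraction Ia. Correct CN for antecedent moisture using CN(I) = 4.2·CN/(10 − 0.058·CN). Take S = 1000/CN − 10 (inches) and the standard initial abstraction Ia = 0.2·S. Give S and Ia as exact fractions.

Adjust CN=89 to AMC I: 4.2·89/(10 − 0.058·89) → (1869/5) ÷ (2419/500) = 186900/2419 ≈ 77.263
Retention S: 1000/CN − 10 with CN=77.263 → S = 5500/1869 ≈ 2.943 in
Ia = 0.2·(5500/1869) = 1100/1869 in ≈ 0.589 in

S = 5500/1869 in ≈ 2.943 in; Ia = 1100/1869 in ≈ 0.589 in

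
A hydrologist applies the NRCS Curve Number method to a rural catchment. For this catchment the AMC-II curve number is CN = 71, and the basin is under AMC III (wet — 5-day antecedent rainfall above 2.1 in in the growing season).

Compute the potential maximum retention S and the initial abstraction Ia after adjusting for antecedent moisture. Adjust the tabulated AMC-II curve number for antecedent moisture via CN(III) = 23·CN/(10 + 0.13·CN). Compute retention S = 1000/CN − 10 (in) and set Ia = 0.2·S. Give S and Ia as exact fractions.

S = 2900/1633 in ≈ 1.776 in; Ia = 580/1633 in ≈ 0.355 in

CN(III) from CN(II)=71: (23·71)/(10 + 0.13·71) = 163300/1923 ≈ 84.919
S = 1000/(163300/1923) − 10 = 2900/1633 in ≈ 1.776 in
Initial abstraction Ia = S/5 = (2900/1633)/5 = 580/1633 ≈ 0.355 in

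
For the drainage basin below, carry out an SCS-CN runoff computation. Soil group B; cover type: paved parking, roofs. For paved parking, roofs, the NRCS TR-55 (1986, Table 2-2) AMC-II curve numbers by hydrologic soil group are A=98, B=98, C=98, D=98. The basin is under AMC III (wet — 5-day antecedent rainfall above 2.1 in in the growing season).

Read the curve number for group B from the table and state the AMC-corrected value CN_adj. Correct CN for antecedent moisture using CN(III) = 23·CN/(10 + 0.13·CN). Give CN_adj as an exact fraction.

NRCS table: paved parking, roofs, soil group B → CN(II) = 98
Adjust CN=98 to AMC III: 23·98/(10 + 0.13·98) → 2254 ÷ (1137/50) = 112700/1137 ≈ 99.120

CN_adj = 112700/1137 ≈ 99.120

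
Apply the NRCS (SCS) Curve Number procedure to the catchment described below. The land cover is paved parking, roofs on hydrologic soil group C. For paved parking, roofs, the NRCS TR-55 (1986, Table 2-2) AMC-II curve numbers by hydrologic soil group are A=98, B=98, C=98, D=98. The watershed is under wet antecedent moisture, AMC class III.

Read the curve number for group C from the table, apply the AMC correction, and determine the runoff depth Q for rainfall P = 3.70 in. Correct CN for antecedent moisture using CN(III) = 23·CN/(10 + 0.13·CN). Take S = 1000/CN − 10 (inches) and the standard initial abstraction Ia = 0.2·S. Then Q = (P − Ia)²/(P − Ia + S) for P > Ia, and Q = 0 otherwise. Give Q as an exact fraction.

NRCS table: paved parking, roofs, soil group C → CN(II) = 98
Adjust CN=98 to AMC III: 23·98/(10 + 0.13·98) → 2254 ÷ (1137/50) = 112700/1137 ≈ 99.120
Retention S: 1000/CN − 10 with CN=99.120 → S = 100/1127 ≈ 0.089 in
Ia = 0.2S: 0.2·0.089 = 0.018 in (exactly 20/1127)
P − Ia = 3.700 − 0.018 = 41499/11270 ≈ 3.682 in (> 0, runoff occurs)
Runoff Q = (P−Ia)²/(P−Ia+S) = (3.682)²/(3.682+0.089) = 1722167001/478963730 ≈ 3.596 in

Q = 1722167001/478963730 in ≈ 3.596 in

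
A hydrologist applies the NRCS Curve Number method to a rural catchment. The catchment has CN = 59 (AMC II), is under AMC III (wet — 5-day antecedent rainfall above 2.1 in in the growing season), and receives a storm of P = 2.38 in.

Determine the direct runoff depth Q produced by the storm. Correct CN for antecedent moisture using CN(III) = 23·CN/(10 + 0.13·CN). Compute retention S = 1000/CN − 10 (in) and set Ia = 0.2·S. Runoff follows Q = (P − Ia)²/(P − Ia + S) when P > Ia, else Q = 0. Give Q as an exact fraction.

Q = 14516153289/22084021550 in ≈ 0.657 in

Wet (AMC III): CN(III) = 23·59/(10 + 0.13·59) = 1357/(1767/100) = 135700/1767 ≈ 76.797
Max retention: S = 1000/(135700/1767) − 10 = 4100/1357 in (≈ 3.021 in)
Ia = 0.2S: 0.2·3.021 = 0.604 in (exactly 820/1357)
P − Ia = 2.380 − 0.604 = 120483/67850 ≈ 1.776 in (> 0, runoff occurs)
Q: (120483/67850)² ÷ (325483/67850) = 14516153289/22084021550 in (≈ 0.657 in)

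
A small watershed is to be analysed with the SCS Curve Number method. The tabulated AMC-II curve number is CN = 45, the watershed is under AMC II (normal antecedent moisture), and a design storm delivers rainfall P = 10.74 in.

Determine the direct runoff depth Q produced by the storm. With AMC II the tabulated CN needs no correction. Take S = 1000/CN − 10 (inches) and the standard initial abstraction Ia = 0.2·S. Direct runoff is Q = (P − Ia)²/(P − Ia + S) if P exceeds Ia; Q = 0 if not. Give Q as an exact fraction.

AMC II — tabulated CN = 45 applies directly.
Max retention: S = 1000/45 − 10 = 110/9 in (≈ 12.222 in)
Ia = 0.2S: 0.2·12.222 = 2.444 in (exactly 22/9)
Excess rainfall: 10.740 − 2.444 = 8.296 in; P > Ia so Q > 0
Q = (3733/450)²/((3733/450) + 110/9) = (13935289/202500)/(9233/450) = 13935289/4154850 in ≈ 3.354 in

Q = 13935289/4154850 in ≈ 3.354 in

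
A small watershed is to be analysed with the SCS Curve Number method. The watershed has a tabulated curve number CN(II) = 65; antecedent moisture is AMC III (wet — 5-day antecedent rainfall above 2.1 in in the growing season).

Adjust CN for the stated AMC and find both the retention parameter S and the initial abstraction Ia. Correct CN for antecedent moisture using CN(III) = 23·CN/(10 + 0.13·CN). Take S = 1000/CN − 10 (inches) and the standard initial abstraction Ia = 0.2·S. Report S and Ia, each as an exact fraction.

Wet (AMC III): CN(III) = 23·65/(10 + 0.13·65) = 1495/(369/20) = 29900/369 ≈ 81.030
Max retention: S = 1000/(29900/369) − 10 = 700/299 in (≈ 2.341 in)
Initial abstraction Ia = S/5 = (700/299)/5 = 140/299 ≈ 0.468 in

S = 700/299 in ≈ 2.341 in; Ia = 140/299 in ≈ 0.468 in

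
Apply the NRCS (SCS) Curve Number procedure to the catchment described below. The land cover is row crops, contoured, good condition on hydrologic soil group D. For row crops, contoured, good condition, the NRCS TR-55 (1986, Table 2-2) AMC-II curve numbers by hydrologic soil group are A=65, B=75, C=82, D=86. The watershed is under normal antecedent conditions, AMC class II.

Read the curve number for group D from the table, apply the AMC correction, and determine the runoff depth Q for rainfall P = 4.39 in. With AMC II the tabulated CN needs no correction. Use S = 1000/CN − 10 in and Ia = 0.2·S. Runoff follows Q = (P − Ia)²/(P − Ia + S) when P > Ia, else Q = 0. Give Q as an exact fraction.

Q = 305445529/105251100 in ≈ 2.902 in

NRCS table: row crops, contoured, good condition, soil group D → CN(II) = 86
CN(II) = 86; AMC II needs no correction.
S = 1000/86 − 10 = 70/43 in ≈ 1.628 in
Ia = 0.2·(70/43) = 14/43 in ≈ 0.326 in
Since P=4.390 > Ia=0.326: effective rainfall P−Ia = 17477/4300 in
Q: (17477/4300)² ÷ (24477/4300) = 305445529/105251100 in (≈ 2.902 in)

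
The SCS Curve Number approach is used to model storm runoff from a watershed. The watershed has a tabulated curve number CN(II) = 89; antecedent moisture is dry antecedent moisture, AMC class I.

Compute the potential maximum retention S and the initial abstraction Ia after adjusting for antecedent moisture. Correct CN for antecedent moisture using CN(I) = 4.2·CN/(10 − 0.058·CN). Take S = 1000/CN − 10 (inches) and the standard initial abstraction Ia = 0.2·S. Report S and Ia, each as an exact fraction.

Adjust CN=89 to AMC I: 4.2·89/(10 − 0.058·89) → (1869/5) ÷ (2419/500) = 186900/2419 ≈ 77.263
Retention S: 1000/CN − 10 with CN=77.263 → S = 5500/1869 ≈ 2.943 in
Initial abstraction Ia = S/5 = (5500/1869)/5 = 1100/1869 ≈ 0.589 in

S = 5500/1869 in ≈ 2.943 in; Ia = 1100/1869 in ≈ 0.589 in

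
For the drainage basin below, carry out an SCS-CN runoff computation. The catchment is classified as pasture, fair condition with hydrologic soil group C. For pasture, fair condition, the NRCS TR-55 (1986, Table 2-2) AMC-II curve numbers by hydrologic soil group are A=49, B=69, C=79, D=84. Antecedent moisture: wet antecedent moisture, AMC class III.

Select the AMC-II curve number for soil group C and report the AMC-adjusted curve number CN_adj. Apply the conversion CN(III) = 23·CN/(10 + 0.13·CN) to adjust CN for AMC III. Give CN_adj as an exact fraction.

NRCS table: pasture, fair condition, soil group C → CN(II) = 79
Wet (AMC III): CN(III) = 23·79/(10 + 0.13·79) = 1817/(2027/100) = 181700/2027 ≈ 89.640

CN_adj = 181700/2027 ≈ 89.640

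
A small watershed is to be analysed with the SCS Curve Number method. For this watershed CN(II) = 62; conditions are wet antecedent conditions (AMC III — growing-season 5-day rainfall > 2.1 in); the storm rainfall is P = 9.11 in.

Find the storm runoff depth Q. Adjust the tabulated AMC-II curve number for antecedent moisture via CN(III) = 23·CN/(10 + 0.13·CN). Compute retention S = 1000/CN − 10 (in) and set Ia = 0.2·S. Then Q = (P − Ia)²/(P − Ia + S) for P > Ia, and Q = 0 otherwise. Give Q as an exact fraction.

Q = 373984840849/57150015900 in ≈ 6.544 in

CN(III) from CN(II)=62: (23·62)/(10 + 0.13·62) = 71300/903 ≈ 78.959
S = 1000/(71300/903) − 10 = 1900/713 in ≈ 2.665 in
Ia = 0.2·(1900/713) = 380/713 in ≈ 0.533 in
Excess rainfall: 9.110 − 0.533 = 8.577 in; P > Ia so Q > 0
Q = (611543/71300)²/((611543/71300) + 1900/713) = (373984840849/5083690000)/(801543/71300) = 373984840849/57150015900 in ≈ 6.544 in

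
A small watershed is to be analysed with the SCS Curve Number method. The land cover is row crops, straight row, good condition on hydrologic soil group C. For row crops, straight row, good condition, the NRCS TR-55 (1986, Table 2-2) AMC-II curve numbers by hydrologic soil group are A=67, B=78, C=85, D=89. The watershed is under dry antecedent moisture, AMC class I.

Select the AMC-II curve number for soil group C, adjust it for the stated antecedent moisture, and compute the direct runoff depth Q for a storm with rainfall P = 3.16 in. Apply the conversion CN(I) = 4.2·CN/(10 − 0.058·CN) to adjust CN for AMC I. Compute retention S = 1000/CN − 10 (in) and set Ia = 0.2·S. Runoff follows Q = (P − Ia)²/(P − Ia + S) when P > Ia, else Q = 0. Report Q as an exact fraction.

Q = 47623801/57717975 in ≈ 0.825 in

NRCS table: row crops, straight row, good condition, soil group C → CN(II) = 85
CN(I) from CN(II)=85: (4.2·85)/(10 − 0.058·85) = 11900/169 ≈ 70.414
Max retention: S = 1000/(11900/169) − 10 = 500/119 in (≈ 4.202 in)
Ia = 0.2·(500/119) = 100/119 in ≈ 0.840 in
P − Ia = 3.160 − 0.840 = 6901/2975 ≈ 2.320 in (> 0, runoff occurs)
Q: (6901/2975)² ÷ (19401/2975) = 47623801/57717975 in (≈ 0.825 in)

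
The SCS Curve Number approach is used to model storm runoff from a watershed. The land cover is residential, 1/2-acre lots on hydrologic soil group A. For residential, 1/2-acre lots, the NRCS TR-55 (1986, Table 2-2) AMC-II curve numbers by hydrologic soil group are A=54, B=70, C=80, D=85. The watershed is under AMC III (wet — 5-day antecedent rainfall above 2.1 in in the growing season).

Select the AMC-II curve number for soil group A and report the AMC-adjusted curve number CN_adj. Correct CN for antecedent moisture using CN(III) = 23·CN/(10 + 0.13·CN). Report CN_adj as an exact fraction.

CN_adj = 2700/37 ≈ 72.973

NRCS table: residential, 1/2-acre lots, soil group A → CN(II) = 54
Adjust CN=54 to AMC III: 23·54/(10 + 0.13·54) → 1242 ÷ (851/50) = 2700/37 ≈ 72.973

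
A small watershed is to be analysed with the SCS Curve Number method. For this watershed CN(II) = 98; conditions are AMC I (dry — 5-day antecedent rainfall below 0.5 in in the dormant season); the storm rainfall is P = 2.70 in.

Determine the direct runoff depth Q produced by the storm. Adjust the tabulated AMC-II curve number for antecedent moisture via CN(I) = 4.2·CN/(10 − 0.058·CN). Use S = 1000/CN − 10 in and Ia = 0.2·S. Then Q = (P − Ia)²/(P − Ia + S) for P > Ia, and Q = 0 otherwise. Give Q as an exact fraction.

Adjust CN=98 to AMC I: 4.2·98/(10 − 0.058·98) → (2058/5) ÷ (1079/250) = 102900/1079 ≈ 95.366
Retention S: 1000/CN − 10 with CN=95.366 → S = 500/1029 ≈ 0.486 in
Initial abstraction Ia = S/5 = (500/1029)/5 = 100/1029 ≈ 0.097 in
Excess rainfall: 2.700 − 0.097 = 2.603 in; P > Ia so Q > 0
Q = (26783/10290)²/((26783/10290) + 500/1029) = (717329089/105884100)/(31783/10290) = 717329089/327047070 in ≈ 2.193 in

Q = 717329089/327047070 in ≈ 2.193 in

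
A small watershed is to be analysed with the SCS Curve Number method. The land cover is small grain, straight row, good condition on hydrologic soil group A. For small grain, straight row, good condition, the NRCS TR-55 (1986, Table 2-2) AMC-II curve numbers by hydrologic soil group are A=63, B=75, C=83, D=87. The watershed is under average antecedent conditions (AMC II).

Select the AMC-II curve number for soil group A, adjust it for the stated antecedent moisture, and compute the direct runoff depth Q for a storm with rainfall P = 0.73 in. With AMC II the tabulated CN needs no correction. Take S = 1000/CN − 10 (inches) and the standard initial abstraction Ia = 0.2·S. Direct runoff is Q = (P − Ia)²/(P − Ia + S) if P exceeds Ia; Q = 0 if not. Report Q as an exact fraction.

Q = 0 in ≈ 0.000 in

NRCS table: small grain, straight row, good condition, soil group A → CN(II) = 63
AMC II — tabulated CN = 63 applies directly.
Retention S: 1000/CN − 10 with CN=63.000 → S = 370/63 ≈ 5.873 in
Initial abstraction Ia = S/5 = (370/63)/5 = 74/63 ≈ 1.175 in
P = 0.730 ≤ Ia = 1.175 in: entire storm abstracted, Q = 0.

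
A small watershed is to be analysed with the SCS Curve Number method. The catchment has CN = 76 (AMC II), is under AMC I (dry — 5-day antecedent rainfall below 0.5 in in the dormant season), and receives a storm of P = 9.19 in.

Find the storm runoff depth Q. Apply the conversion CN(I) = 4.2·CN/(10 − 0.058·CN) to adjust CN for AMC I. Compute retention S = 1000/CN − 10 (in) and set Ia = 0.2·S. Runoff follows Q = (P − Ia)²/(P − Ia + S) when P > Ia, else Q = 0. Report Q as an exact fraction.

Q = 10450359529/2689619100 in ≈ 3.885 in

Adjust CN=76 to AMC I: 4.2·76/(10 − 0.058·76) → (1596/5) ÷ (699/125) = 13300/233 ≈ 57.082
Retention S: 1000/CN − 10 with CN=57.082 → S = 1000/133 ≈ 7.519 in
Ia = 0.2S: 0.2·7.519 = 1.504 in (exactly 200/133)
Excess rainfall: 9.190 − 1.504 = 7.686 in; P > Ia so Q > 0
Runoff Q = (P−Ia)²/(P−Ia+S) = (7.686)²/(7.686+7.519) = 10450359529/2689619100 ≈ 3.885 in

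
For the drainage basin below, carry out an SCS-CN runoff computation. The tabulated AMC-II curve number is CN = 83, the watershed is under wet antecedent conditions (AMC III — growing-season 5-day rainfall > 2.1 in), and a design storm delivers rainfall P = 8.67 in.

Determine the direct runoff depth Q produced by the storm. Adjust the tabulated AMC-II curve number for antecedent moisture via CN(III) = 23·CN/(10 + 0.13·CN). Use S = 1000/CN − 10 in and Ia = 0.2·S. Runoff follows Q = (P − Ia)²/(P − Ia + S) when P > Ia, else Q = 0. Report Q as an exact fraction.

Q = 154586760977/20113033100 in ≈ 7.686 in

CN(III) from CN(II)=83: (23·83)/(10 + 0.13·83) = 190900/2079 ≈ 91.823
Max retention: S = 1000/(190900/2079) − 10 = 1700/1909 in (≈ 0.891 in)
Ia = 0.2·(1700/1909) = 340/1909 in ≈ 0.178 in
Since P=8.670 > Ia=0.178: effective rainfall P−Ia = 1621103/190900 in
Q: (1621103/190900)² ÷ (1791103/190900) = 154586760977/20113033100 in (≈ 7.686 in)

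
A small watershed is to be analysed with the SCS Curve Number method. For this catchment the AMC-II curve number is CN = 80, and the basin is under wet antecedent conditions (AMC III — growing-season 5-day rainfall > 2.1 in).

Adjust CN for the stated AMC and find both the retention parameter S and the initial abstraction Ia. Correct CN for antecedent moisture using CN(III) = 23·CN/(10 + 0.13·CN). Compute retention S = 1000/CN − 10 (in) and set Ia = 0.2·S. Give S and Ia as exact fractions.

S = 25/23 in ≈ 1.087 in; Ia = 5/23 in ≈ 0.217 in

CN(III) from CN(II)=80: (23·80)/(10 + 0.13·80) = 4600/51 ≈ 90.196
Max retention: S = 1000/(4600/51) − 10 = 25/23 in (≈ 1.087 in)
Initial abstraction Ia = S/5 = (25/23)/5 = 5/23 ≈ 0.217 in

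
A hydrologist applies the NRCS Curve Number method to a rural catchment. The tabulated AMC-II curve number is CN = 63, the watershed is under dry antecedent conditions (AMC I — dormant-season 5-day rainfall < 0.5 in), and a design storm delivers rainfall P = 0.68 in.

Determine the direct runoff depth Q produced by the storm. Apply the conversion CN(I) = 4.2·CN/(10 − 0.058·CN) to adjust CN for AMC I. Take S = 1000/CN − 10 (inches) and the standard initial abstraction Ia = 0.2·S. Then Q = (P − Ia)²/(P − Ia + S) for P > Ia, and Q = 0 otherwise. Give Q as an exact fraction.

Adjust CN=63 to AMC I: 4.2·63/(10 − 0.058·63) → (1323/5) ÷ (3173/500) = 132300/3173 ≈ 41.696
Retention S: 1000/CN − 10 with CN=41.696 → S = 18500/1323 ≈ 13.983 in
Initial abstraction Ia = S/5 = (18500/1323)/5 = 3700/1323 ≈ 2.797 in
P = 0.680 ≤ Ia = 2.797 in: entire storm abstracted, Q = 0.

Q = 0 in ≈ 0.000 in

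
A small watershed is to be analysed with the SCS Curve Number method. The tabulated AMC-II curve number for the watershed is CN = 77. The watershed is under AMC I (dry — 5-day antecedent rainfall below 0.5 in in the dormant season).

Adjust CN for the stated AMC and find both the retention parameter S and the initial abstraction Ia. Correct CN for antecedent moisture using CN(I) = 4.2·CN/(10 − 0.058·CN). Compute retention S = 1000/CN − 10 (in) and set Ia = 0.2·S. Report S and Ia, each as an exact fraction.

CN(I) from CN(II)=77: (4.2·77)/(10 − 0.058·77) = 161700/2767 ≈ 58.439
Retention S: 1000/CN − 10 with CN=58.439 → S = 11500/1617 ≈ 7.112 in
Ia = 0.2·(11500/1617) = 2300/1617 in ≈ 1.422 in

S = 11500/1617 in ≈ 7.112 in; Ia = 2300/1617 in ≈ 1.422 in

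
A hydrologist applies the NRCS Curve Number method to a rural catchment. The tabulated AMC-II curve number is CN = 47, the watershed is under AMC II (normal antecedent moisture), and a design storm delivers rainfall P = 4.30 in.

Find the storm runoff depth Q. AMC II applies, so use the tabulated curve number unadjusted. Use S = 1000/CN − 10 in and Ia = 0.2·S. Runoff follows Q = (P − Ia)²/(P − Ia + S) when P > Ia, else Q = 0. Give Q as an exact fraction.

Average conditions: CN = 47 (no AMC adjustment).
S = 1000/47 − 10 = 530/47 in ≈ 11.277 in
Ia = 0.2·(530/47) = 106/47 in ≈ 2.255 in
P − Ia = 4.300 − 2.255 = 961/470 ≈ 2.045 in (> 0, runoff occurs)
Q: (961/470)² ÷ (6261/470) = 923521/2942670 in (≈ 0.314 in)

Q = 923521/2942670 in ≈ 0.314 in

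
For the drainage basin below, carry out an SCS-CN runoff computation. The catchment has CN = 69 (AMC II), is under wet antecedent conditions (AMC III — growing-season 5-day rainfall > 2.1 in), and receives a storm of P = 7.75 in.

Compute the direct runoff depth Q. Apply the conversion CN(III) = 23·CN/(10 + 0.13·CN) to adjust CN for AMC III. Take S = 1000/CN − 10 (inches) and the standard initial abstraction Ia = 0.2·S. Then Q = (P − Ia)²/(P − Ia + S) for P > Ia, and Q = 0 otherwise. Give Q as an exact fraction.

Wet (AMC III): CN(III) = 23·69/(10 + 0.13·69) = 1587/(1897/100) = 158700/1897 ≈ 83.658
S = 1000/(158700/1897) − 10 = 3100/1587 in ≈ 1.953 in
Ia = 0.2S: 0.2·1.953 = 0.391 in (exactly 620/1587)
Excess rainfall: 7.750 − 0.391 = 7.359 in; P > Ia so Q > 0
Q = (46717/6348)²/((46717/6348) + 3100/1587) = (2182478089/40297104)/(59117/6348) = 70402519/12105636 in ≈ 5.816 in

Q = 70402519/12105636 in ≈ 5.816 in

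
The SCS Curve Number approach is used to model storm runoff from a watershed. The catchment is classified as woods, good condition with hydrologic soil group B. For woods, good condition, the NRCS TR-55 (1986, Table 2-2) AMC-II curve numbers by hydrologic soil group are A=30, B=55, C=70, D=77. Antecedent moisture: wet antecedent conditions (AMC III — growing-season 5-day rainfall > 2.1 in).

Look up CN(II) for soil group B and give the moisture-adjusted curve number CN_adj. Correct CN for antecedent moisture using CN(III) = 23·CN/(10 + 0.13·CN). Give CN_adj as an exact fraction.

CN_adj = 25300/343 ≈ 73.761

NRCS table: woods, good condition, soil group B → CN(II) = 55
Wet (AMC III): CN(III) = 23·55/(10 + 0.13·55) = 1265/(343/20) = 25300/343 ≈ 73.761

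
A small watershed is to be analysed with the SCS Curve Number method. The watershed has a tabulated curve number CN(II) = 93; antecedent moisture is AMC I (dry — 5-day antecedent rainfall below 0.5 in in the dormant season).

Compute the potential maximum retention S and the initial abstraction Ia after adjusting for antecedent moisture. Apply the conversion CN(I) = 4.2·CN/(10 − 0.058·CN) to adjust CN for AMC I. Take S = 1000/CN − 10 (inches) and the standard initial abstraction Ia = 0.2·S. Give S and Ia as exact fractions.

CN(I) from CN(II)=93: (4.2·93)/(10 − 0.058·93) = 27900/329 ≈ 84.802
S = 1000/(27900/329) − 10 = 500/279 in ≈ 1.792 in
Initial abstraction Ia = S/5 = (500/279)/5 = 100/279 ≈ 0.358 in

S = 500/279 in ≈ 1.792 in; Ia = 100/279 in ≈ 0.358 in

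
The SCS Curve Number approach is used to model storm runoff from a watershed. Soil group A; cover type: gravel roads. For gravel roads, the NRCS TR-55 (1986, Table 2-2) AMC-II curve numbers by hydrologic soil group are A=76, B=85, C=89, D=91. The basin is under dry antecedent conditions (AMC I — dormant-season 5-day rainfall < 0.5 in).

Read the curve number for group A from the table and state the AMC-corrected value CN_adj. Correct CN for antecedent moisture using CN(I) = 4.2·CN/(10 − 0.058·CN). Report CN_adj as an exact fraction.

NRCS table: gravel roads, soil group A → CN(II) = 76
Adjust CN=76 to AMC I: 4.2·76/(10 − 0.058·76) → (1596/5) ÷ (699/125) = 13300/233 ≈ 57.082

CN_adj = 13300/233 ≈ 57.082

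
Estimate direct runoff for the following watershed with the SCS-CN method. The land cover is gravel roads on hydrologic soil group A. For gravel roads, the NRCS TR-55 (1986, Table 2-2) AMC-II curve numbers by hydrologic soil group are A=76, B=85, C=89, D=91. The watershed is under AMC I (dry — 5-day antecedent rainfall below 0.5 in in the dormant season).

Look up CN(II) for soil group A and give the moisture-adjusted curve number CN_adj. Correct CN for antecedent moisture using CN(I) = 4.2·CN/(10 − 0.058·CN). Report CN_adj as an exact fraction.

CN_adj = 13300/233 ≈ 57.082

NRCS table: gravel roads, soil group A → CN(II) = 76
CN(I) from CN(II)=76: (4.2·76)/(10 − 0.058·76) = 13300/233 ≈ 57.082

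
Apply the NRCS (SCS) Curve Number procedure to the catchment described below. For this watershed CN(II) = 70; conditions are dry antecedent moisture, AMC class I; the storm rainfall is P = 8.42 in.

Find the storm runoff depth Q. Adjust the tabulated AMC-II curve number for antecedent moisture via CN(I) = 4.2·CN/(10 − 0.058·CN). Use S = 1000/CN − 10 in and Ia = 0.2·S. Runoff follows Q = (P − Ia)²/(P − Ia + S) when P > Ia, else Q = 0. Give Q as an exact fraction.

Adjust CN=70 to AMC I: 4.2·70/(10 − 0.058·70) → 294 ÷ (297/50) = 4900/99 ≈ 49.495
Max retention: S = 1000/(4900/99) − 10 = 500/49 in (≈ 10.204 in)
Initial abstraction Ia = S/5 = (500/49)/5 = 100/49 ≈ 2.041 in
P − Ia = 8.420 − 2.041 = 15629/2450 ≈ 6.379 in (> 0, runoff occurs)
Runoff Q = (P−Ia)²/(P−Ia+S) = (6.379)²/(6.379+10.204) = 244265641/99541050 ≈ 2.454 in

Q = 244265641/99541050 in ≈ 2.454 in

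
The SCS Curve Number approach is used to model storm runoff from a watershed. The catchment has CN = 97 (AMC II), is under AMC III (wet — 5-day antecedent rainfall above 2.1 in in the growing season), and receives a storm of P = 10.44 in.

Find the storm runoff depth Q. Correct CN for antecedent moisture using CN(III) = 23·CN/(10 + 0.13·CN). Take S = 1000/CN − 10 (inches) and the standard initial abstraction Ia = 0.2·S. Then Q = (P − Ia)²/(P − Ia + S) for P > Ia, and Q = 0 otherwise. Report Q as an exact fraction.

Q = 112439395227/10937310175 in ≈ 10.280 in

Adjust CN=97 to AMC III: 23·97/(10 + 0.13·97) → 2231 ÷ (2261/100) = 223100/2261 ≈ 98.673
S = 1000/(223100/2261) − 10 = 300/2231 in ≈ 0.134 in
Ia = 0.2·(300/2231) = 60/2231 in ≈ 0.027 in
P − Ia = 10.440 − 0.027 = 580791/55775 ≈ 10.413 in (> 0, runoff occurs)
Q = (580791/55775)²/((580791/55775) + 300/2231) = (337318185681/3110850625)/(588291/55775) = 112439395227/10937310175 in ≈ 10.280 in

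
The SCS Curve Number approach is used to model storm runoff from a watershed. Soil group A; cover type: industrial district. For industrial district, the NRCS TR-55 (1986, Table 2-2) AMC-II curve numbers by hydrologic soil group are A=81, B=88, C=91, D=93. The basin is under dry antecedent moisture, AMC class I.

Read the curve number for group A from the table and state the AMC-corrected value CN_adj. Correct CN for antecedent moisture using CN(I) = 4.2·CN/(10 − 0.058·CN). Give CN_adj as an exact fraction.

CN_adj = 170100/2651 ≈ 64.164

NRCS table: industrial district, soil group A → CN(II) = 81
Dry (AMC I): CN(I) = 4.2·81/(10 − 0.058·81) = (1701/5)/(2651/500) = 170100/2651 ≈ 64.164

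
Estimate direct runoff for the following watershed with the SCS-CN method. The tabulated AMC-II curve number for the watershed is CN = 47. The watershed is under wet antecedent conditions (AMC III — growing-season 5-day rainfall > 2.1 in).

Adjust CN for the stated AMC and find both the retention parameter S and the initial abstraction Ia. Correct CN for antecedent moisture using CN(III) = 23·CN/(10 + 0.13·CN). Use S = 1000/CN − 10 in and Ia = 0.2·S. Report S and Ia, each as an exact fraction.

Adjust CN=47 to AMC III: 23·47/(10 + 0.13·47) → 1081 ÷ (1611/100) = 108100/1611 ≈ 67.101
S = 1000/(108100/1611) − 10 = 5300/1081 in ≈ 4.903 in
Initial abstraction Ia = S/5 = (5300/1081)/5 = 1060/1081 ≈ 0.981 in

S = 5300/1081 in ≈ 4.903 in; Ia = 1060/1081 in ≈ 0.981 in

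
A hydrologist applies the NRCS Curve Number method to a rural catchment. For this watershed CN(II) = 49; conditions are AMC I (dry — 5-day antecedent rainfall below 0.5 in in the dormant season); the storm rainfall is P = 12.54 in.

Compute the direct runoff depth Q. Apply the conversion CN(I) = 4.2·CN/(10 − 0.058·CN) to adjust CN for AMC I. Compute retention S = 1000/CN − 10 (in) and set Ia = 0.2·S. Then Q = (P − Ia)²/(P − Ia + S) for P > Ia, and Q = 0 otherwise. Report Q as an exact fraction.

Adjust CN=49 to AMC I: 4.2·49/(10 − 0.058·49) → (1029/5) ÷ (3579/500) = 34300/1193 ≈ 28.751
S = 1000/(34300/1193) − 10 = 8500/343 in ≈ 24.781 in
Ia = 0.2S: 0.2·24.781 = 4.956 in (exactly 1700/343)
Since P=12.540 > Ia=4.956: effective rainfall P−Ia = 130061/17150 in
Q = (130061/17150)²/((130061/17150) + 8500/343) = (16915863721/294122500)/(555061/17150) = 16915863721/9519296150 in ≈ 1.777 in

Q = 16915863721/9519296150 in ≈ 1.777 in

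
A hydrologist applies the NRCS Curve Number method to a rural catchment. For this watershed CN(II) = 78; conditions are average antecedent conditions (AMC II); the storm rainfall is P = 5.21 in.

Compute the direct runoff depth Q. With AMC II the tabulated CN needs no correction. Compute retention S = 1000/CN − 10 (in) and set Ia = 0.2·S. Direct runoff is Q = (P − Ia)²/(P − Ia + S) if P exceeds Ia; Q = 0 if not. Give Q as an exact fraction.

CN(II) = 78; AMC II needs no correction.
S = 1000/78 − 10 = 110/39 in ≈ 2.821 in
Ia = 0.2·(110/39) = 22/39 in ≈ 0.564 in
Since P=5.210 > Ia=0.564: effective rainfall P−Ia = 18119/3900 in
Q = (18119/3900)²/((18119/3900) + 110/39) = (328298161/15210000)/(29119/3900) = 328298161/113564100 in ≈ 2.891 in

Q = 328298161/113564100 in ≈ 2.891 in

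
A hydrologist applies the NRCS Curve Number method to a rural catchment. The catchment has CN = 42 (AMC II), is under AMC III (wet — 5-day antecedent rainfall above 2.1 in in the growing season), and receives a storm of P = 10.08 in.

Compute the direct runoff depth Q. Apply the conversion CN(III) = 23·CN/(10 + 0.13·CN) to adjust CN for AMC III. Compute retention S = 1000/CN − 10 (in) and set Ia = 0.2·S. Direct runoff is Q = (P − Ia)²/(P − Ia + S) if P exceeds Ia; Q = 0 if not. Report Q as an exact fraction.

CN(III) from CN(II)=42: (23·42)/(10 + 0.13·42) = 48300/773 ≈ 62.484
Max retention: S = 1000/(48300/773) − 10 = 2900/483 in (≈ 6.004 in)
Initial abstraction Ia = S/5 = (2900/483)/5 = 580/483 ≈ 1.201 in
P − Ia = 10.080 − 1.201 = 107216/12075 ≈ 8.879 in (> 0, runoff occurs)
Q: (107216/12075)² ÷ (179716/12075) = 2873817664/542517675 in (≈ 5.297 in)

Q = 2873817664/542517675 in ≈ 5.297 in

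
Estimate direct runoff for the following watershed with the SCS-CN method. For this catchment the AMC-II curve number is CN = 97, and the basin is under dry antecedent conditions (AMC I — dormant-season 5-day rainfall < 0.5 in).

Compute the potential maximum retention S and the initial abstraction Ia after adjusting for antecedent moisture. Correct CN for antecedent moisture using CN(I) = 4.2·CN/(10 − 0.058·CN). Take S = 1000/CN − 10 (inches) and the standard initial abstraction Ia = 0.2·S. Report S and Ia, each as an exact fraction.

Adjust CN=97 to AMC I: 4.2·97/(10 − 0.058·97) → (2037/5) ÷ (2187/500) = 67900/729 ≈ 93.141
Retention S: 1000/CN − 10 with CN=93.141 → S = 500/679 ≈ 0.736 in
Initial abstraction Ia = S/5 = (500/679)/5 = 100/679 ≈ 0.147 in

S = 500/679 in ≈ 0.736 in; Ia = 100/679 in ≈ 0.147 in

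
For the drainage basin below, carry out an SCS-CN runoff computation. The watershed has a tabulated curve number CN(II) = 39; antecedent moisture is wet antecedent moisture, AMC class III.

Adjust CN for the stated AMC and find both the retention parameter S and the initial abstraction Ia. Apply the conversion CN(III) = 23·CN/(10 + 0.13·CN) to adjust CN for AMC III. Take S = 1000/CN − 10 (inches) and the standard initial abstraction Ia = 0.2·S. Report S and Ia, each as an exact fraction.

Wet (AMC III): CN(III) = 23·39/(10 + 0.13·39) = 897/(1507/100) = 89700/1507 ≈ 59.522
S = 1000/(89700/1507) − 10 = 6100/897 in ≈ 6.800 in
Ia = 0.2·(6100/897) = 1220/897 in ≈ 1.360 in

S = 6100/897 in ≈ 6.800 in; Ia = 1220/897 in ≈ 1.360 in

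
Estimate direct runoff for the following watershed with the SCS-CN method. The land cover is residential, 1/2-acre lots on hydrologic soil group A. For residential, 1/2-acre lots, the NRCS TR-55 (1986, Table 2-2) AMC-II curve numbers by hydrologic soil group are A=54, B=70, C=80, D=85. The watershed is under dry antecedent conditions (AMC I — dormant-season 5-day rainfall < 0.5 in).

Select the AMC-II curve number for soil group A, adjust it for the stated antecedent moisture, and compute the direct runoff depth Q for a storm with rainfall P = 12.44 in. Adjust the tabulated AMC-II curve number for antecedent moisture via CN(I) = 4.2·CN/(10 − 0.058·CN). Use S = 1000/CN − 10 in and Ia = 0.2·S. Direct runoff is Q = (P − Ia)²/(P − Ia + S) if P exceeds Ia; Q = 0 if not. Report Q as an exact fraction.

Q = 14122232569/5759826975 in ≈ 2.452 in

NRCS table: residential, 1/2-acre lots, soil group A → CN(II) = 54
Dry (AMC I): CN(I) = 4.2·54/(10 − 0.058·54) = (1134/5)/(1717/250) = 56700/1717 ≈ 33.023
S = 1000/(56700/1717) − 10 = 11500/567 in ≈ 20.282 in
Initial abstraction Ia = S/5 = (11500/567)/5 = 2300/567 ≈ 4.056 in
Since P=12.440 > Ia=4.056: effective rainfall P−Ia = 118837/14175 in
Q: (118837/14175)² ÷ (406337/14175) = 14122232569/5759826975 in (≈ 2.452 in)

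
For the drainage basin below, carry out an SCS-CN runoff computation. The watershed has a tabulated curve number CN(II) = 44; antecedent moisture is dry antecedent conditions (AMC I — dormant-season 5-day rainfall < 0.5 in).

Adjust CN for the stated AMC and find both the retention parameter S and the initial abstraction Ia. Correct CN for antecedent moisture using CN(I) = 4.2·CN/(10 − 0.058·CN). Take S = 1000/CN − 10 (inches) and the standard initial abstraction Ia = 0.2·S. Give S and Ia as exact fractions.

Dry (AMC I): CN(I) = 4.2·44/(10 − 0.058·44) = (924/5)/(931/125) = 3300/133 ≈ 24.812
Max retention: S = 1000/(3300/133) − 10 = 1000/33 in (≈ 30.303 in)
Ia = 0.2·(1000/33) = 200/33 in ≈ 6.061 in

S = 1000/33 in ≈ 30.303 in; Ia = 200/33 in ≈ 6.061 in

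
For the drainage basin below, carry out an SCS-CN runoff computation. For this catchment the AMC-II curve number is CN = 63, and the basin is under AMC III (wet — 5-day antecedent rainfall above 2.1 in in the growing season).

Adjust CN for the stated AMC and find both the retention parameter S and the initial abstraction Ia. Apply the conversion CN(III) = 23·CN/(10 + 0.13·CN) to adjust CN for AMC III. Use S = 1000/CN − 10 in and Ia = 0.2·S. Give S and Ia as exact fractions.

S = 3700/1449 in ≈ 2.553 in; Ia = 740/1449 in ≈ 0.511 in

Adjust CN=63 to AMC III: 23·63/(10 + 0.13·63) → 1449 ÷ (1819/100) = 144900/1819 ≈ 79.659
Max retention: S = 1000/(144900/1819) − 10 = 3700/1449 in (≈ 2.553 in)
Ia = 0.2S: 0.2·2.553 = 0.511 in (exactly 740/1449)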